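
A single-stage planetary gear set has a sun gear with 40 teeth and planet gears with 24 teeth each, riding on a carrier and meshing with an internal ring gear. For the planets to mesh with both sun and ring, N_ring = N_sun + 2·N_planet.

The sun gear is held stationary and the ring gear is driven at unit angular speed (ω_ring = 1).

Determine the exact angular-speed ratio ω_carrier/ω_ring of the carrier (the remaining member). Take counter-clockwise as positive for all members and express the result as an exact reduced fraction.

N_ring = 40 + 2·24 = 88
40(ω_s−ω_c) = −88(ω_r−ω_c),  ω_s=0, ω_r=1
40(0−ω_c) = −88(1−ω_c)  ⇒  128ω_c = 88  ⇒  ω_c = 11/16
ω_c/ω_r = 11/16

11/16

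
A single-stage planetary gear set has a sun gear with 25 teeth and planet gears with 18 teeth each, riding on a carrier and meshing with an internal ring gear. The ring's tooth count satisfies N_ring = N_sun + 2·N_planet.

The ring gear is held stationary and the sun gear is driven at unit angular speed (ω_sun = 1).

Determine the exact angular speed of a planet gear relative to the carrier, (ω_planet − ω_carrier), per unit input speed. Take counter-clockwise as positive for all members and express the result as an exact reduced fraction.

-1525/1548

N_ring = 25 + 2·18 = 61
25(ω_s−ω_c) = −61(ω_r−ω_c),  ω_r=0, ω_s=1
25(1−ω_c) = −61(0−ω_c)  ⇒  86ω_c = 25  ⇒  ω_c = 25/86
sun–planet: 25·(1−25/86) = −18·(ω_p−ω_c)  ⇒  ω_p−ω_c = −(25/18)·(61/86) = -1525/1548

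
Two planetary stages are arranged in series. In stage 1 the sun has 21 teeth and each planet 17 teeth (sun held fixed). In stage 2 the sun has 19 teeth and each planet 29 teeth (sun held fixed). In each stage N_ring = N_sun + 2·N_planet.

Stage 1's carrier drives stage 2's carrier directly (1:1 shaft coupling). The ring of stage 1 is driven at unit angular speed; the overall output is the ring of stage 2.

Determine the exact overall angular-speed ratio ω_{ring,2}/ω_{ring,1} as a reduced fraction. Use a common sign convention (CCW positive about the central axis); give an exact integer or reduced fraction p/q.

120/133

Stage 1: N_ring = 21 + 2·17 = 55
Stage 1: 21(ω_s−ω_c) = −55(ω_r−ω_c),  ω_s=0, ω_r=1
Stage 1: 21(0−ω_c) = −55(1−ω_c)  ⇒  76ω_c = 55  ⇒  ω_c = 55/76
  ⇒ ω_c¹/ω_r¹ = 55/76
Stage 2: N_ring = 19 + 2·29 = 77
Stage 2: 19(ω_s−ω_c) = −77(ω_r−ω_c),  ω_s=0, ω_c=1
Stage 2: ω_r = 1 − (19/77)(0−1) = 96/77
  ⇒ ω_r²/ω_c² = 96/77
Coupling ω_c² = ω_c¹ ⇒ overall = 55/76 × 96/77 = 120/133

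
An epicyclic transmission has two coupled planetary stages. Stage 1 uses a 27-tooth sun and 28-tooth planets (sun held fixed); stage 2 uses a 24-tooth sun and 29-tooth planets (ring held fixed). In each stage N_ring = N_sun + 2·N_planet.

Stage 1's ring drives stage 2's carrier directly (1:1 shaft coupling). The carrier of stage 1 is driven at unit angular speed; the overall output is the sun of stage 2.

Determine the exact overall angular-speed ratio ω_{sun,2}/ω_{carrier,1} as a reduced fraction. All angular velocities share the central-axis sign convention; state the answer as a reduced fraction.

2915/498

Stage 1: N_ring = 27 + 2·28 = 83
Stage 1: 27(ω_s−ω_c) = −83(ω_r−ω_c),  ω_s=0, ω_c=1
Stage 1: ω_r = 1 − (27/83)(0−1) = 110/83
  ⇒ ω_r¹/ω_c¹ = 110/83
Stage 2: N_ring = 24 + 2·29 = 82
Stage 2: 24(ω_s−ω_c) = −82(ω_r−ω_c),  ω_r=0, ω_c=1
Stage 2: ω_s = 1 − (82/24)(0−1) = 53/12
  ⇒ ω_s²/ω_c² = 53/12
Coupling ω_c² = ω_r¹ ⇒ overall = 110/83 × 53/12 = 2915/498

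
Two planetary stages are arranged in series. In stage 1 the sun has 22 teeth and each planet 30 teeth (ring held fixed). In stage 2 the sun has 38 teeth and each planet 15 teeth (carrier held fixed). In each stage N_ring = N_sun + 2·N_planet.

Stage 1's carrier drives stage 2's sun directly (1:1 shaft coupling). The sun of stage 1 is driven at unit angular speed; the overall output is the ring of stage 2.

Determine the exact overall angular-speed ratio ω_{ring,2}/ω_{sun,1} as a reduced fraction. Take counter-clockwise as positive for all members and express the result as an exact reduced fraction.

-209/1768

Stage 1: N_ring = 22 + 2·30 = 82
Stage 1: 22(ω_s−ω_c) = −82(ω_r−ω_c),  ω_r=0, ω_s=1
Stage 1: 22(1−ω_c) = −82(0−ω_c)  ⇒  104ω_c = 22  ⇒  ω_c = 11/52
  ⇒ ω_c¹/ω_s¹ = 11/52
Stage 2: N_ring = 38 + 2·15 = 68
Stage 2: 38(ω_s−ω_c) = −68(ω_r−ω_c),  ω_c=0, ω_s=1
Stage 2: ω_r = 0 − (38/68)(1−0) = -19/34
  ⇒ ω_r²/ω_s² = -19/34
Coupling ω_s² = ω_c¹ ⇒ overall = 11/52 × -19/34 = -209/1768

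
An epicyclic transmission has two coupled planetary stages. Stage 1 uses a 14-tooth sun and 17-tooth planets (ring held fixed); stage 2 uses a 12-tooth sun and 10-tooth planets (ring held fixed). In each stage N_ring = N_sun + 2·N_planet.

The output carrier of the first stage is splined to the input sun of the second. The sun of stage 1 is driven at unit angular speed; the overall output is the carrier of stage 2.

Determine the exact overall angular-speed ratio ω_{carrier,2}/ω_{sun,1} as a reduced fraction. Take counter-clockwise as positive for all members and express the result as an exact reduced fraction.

Stage 1: N_ring = 14 + 2·17 = 48
Stage 1: 14(ω_s−ω_c) = −48(ω_r−ω_c),  ω_r=0, ω_s=1
Stage 1: 14(1−ω_c) = −48(0−ω_c)  ⇒  62ω_c = 14  ⇒  ω_c = 7/31
  ⇒ ω_c¹/ω_s¹ = 7/31
Stage 2: N_ring = 12 + 2·10 = 32
Stage 2: 12(ω_s−ω_c) = −32(ω_r−ω_c),  ω_r=0, ω_s=1
Stage 2: 12(1−ω_c) = −32(0−ω_c)  ⇒  44ω_c = 12  ⇒  ω_c = 3/11
  ⇒ ω_c²/ω_s² = 3/11
Coupling ω_s² = ω_c¹ ⇒ overall = 7/31 × 3/11 = 21/341

21/341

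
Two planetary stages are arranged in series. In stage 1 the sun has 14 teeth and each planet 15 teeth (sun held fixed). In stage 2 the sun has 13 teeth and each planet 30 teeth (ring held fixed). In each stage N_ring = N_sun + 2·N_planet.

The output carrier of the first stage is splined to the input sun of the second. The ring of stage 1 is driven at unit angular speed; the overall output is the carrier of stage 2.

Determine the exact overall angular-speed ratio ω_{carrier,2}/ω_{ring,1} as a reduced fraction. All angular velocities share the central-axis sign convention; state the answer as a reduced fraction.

143/1247

Stage 1: N_ring = 14 + 2·15 = 44
Stage 1: 14(ω_s−ω_c) = −44(ω_r−ω_c),  ω_s=0, ω_r=1
Stage 1: 14(0−ω_c) = −44(1−ω_c)  ⇒  58ω_c = 44  ⇒  ω_c = 22/29
  ⇒ ω_c¹/ω_r¹ = 22/29
Stage 2: N_ring = 13 + 2·30 = 73
Stage 2: 13(ω_s−ω_c) = −73(ω_r−ω_c),  ω_r=0, ω_s=1
Stage 2: 13(1−ω_c) = −73(0−ω_c)  ⇒  86ω_c = 13  ⇒  ω_c = 13/86
  ⇒ ω_c²/ω_s² = 13/86
Coupling ω_s² = ω_c¹ ⇒ overall = 22/29 × 13/86 = 143/1247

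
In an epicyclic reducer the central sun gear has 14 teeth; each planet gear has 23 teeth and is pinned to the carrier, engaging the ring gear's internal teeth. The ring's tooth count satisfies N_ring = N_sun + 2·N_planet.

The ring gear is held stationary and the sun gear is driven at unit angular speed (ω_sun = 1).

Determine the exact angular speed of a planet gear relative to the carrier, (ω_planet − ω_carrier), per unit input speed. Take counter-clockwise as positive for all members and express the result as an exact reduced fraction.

N_ring = 14 + 2·23 = 60
14(ω_s−ω_c) = −60(ω_r−ω_c),  ω_r=0, ω_s=1
14(1−ω_c) = −60(0−ω_c)  ⇒  74ω_c = 14  ⇒  ω_c = 7/37
sun–planet: 14·(1−7/37) = −23·(ω_p−ω_c)  ⇒  ω_p−ω_c = −(14/23)·(30/37) = -420/851

-420/851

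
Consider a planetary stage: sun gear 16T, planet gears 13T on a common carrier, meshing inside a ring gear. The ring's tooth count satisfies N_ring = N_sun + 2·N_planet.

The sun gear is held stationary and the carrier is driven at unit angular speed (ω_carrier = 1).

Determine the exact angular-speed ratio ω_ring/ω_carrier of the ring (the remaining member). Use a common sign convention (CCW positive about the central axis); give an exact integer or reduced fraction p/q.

N_ring = 16 + 2·13 = 42
16(ω_s−ω_c) = −42(ω_r−ω_c),  ω_s=0, ω_c=1
ω_r = 1 − (16/42)(0−1) = 29/21
ω_r/ω_c = 29/21

29/21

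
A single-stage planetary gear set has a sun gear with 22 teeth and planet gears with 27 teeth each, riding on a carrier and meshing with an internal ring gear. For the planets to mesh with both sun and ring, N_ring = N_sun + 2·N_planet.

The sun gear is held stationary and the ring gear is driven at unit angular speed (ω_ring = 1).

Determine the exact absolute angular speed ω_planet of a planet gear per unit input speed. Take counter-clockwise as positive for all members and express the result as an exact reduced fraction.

38/27

N_ring = 22 + 2·27 = 76
22(ω_s−ω_c) = −76(ω_r−ω_c),  ω_s=0, ω_r=1
22(0−ω_c) = −76(1−ω_c)  ⇒  98ω_c = 76  ⇒  ω_c = 38/49
sun–planet: 22·(0−38/49) = −27·(ω_p−ω_c)  ⇒  ω_p−ω_c = −(22/27)·(-38/49) = 836/1323
ω_p = 38/49 + 836/1323 = 38/27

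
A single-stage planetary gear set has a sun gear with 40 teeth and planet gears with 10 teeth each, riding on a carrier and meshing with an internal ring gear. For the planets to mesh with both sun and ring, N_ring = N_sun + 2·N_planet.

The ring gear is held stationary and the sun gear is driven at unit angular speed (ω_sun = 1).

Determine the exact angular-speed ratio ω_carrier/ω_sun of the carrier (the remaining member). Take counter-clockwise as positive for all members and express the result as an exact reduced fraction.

2/5

N_ring = 40 + 2·10 = 60
40(ω_s−ω_c) = −60(ω_r−ω_c),  ω_r=0, ω_s=1
40(1−ω_c) = −60(0−ω_c)  ⇒  100ω_c = 40  ⇒  ω_c = 2/5
ω_c/ω_s = 2/5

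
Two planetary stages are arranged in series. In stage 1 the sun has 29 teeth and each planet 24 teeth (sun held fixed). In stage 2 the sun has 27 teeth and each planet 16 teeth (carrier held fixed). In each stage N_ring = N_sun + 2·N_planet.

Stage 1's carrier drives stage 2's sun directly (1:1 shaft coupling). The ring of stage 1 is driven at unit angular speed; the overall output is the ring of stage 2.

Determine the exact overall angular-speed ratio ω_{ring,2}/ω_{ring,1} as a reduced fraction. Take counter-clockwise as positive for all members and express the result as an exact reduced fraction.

Stage 1: N_ring = 29 + 2·24 = 77
Stage 1: 29(ω_s−ω_c) = −77(ω_r−ω_c),  ω_s=0, ω_r=1
Stage 1: 29(0−ω_c) = −77(1−ω_c)  ⇒  106ω_c = 77  ⇒  ω_c = 77/106
  ⇒ ω_c¹/ω_r¹ = 77/106
Stage 2: N_ring = 27 + 2·16 = 59
Stage 2: 27(ω_s−ω_c) = −59(ω_r−ω_c),  ω_c=0, ω_s=1
Stage 2: ω_r = 0 − (27/59)(1−0) = -27/59
  ⇒ ω_r²/ω_s² = -27/59
Coupling ω_s² = ω_c¹ ⇒ overall = 77/106 × -27/59 = -2079/6254

-2079/6254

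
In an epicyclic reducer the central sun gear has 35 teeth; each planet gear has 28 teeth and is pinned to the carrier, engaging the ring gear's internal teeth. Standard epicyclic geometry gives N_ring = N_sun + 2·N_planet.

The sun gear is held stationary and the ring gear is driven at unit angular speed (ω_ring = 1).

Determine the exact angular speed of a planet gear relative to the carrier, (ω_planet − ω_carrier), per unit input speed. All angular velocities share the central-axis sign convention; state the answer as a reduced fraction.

65/72

N_ring = 35 + 2·28 = 91
35(ω_s−ω_c) = −91(ω_r−ω_c),  ω_s=0, ω_r=1
35(0−ω_c) = −91(1−ω_c)  ⇒  126ω_c = 91  ⇒  ω_c = 13/18
sun–planet: 35·(0−13/18) = −28·(ω_p−ω_c)  ⇒  ω_p−ω_c = −(35/28)·(-13/18) = 65/72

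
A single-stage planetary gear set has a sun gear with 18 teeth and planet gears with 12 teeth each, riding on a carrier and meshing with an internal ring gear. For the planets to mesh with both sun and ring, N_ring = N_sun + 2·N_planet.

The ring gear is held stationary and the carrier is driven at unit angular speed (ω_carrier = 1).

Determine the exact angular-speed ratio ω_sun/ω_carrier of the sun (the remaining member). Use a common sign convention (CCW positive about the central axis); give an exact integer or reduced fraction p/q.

N_ring = 18 + 2·12 = 42
18(ω_s−ω_c) = −42(ω_r−ω_c),  ω_r=0, ω_c=1
ω_s = 1 − (42/18)(0−1) = 10/3
ω_s/ω_c = 10/3

10/3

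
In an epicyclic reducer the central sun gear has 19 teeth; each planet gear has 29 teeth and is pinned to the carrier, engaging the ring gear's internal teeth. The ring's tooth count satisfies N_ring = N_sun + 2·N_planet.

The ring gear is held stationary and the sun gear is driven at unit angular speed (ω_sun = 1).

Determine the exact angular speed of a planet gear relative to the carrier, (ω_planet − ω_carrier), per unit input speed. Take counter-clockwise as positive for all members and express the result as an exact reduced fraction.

N_ring = 19 + 2·29 = 77
19(ω_s−ω_c) = −77(ω_r−ω_c),  ω_r=0, ω_s=1
19(1−ω_c) = −77(0−ω_c)  ⇒  96ω_c = 19  ⇒  ω_c = 19/96
sun–planet: 19·(1−19/96) = −29·(ω_p−ω_c)  ⇒  ω_p−ω_c = −(19/29)·(77/96) = -1463/2784

-1463/2784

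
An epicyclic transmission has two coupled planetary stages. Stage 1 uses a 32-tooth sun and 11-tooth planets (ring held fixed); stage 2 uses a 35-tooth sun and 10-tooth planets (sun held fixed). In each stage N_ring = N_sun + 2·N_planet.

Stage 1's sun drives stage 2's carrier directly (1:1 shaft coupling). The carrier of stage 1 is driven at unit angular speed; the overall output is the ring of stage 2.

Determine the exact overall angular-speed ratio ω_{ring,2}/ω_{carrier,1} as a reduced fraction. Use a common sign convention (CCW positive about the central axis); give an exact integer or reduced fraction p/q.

Stage 1: N_ring = 32 + 2·11 = 54
Stage 1: 32(ω_s−ω_c) = −54(ω_r−ω_c),  ω_r=0, ω_c=1
Stage 1: ω_s = 1 − (54/32)(0−1) = 43/16
  ⇒ ω_s¹/ω_c¹ = 43/16
Stage 2: N_ring = 35 + 2·10 = 55
Stage 2: 35(ω_s−ω_c) = −55(ω_r−ω_c),  ω_s=0, ω_c=1
Stage 2: ω_r = 1 − (35/55)(0−1) = 18/11
  ⇒ ω_r²/ω_c² = 18/11
Coupling ω_c² = ω_s¹ ⇒ overall = 43/16 × 18/11 = 387/88

387/88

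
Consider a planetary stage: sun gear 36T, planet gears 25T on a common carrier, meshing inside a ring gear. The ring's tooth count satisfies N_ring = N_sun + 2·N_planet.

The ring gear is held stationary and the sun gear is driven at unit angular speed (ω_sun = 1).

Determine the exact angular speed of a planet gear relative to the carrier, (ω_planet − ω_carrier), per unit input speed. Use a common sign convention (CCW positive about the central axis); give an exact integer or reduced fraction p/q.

N_ring = 36 + 2·25 = 86
36(ω_s−ω_c) = −86(ω_r−ω_c),  ω_r=0, ω_s=1
36(1−ω_c) = −86(0−ω_c)  ⇒  122ω_c = 36  ⇒  ω_c = 18/61
sun–planet: 36·(1−18/61) = −25·(ω_p−ω_c)  ⇒  ω_p−ω_c = −(36/25)·(43/61) = -1548/1525

-1548/1525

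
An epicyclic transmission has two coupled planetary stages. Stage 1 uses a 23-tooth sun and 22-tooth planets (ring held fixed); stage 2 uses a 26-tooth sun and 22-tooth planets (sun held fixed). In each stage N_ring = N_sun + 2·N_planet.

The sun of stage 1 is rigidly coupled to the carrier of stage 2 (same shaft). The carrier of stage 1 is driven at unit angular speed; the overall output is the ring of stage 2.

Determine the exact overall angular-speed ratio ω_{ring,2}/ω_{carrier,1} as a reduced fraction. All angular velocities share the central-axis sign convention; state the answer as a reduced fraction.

Stage 1: N_ring = 23 + 2·22 = 67
Stage 1: 23(ω_s−ω_c) = −67(ω_r−ω_c),  ω_r=0, ω_c=1
Stage 1: ω_s = 1 − (67/23)(0−1) = 90/23
  ⇒ ω_s¹/ω_c¹ = 90/23
Stage 2: N_ring = 26 + 2·22 = 70
Stage 2: 26(ω_s−ω_c) = −70(ω_r−ω_c),  ω_s=0, ω_c=1
Stage 2: ω_r = 1 − (26/70)(0−1) = 48/35
  ⇒ ω_r²/ω_c² = 48/35
Coupling ω_c² = ω_s¹ ⇒ overall = 90/23 × 48/35 = 864/161

864/161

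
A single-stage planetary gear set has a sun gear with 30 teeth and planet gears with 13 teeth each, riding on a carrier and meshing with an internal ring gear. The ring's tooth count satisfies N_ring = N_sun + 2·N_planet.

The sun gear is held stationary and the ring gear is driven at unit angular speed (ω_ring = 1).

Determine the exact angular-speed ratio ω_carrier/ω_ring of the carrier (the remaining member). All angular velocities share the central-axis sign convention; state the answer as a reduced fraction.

N_ring = 30 + 2·13 = 56
30(ω_s−ω_c) = −56(ω_r−ω_c),  ω_s=0, ω_r=1
30(0−ω_c) = −56(1−ω_c)  ⇒  86ω_c = 56  ⇒  ω_c = 28/43
ω_c/ω_r = 28/43

28/43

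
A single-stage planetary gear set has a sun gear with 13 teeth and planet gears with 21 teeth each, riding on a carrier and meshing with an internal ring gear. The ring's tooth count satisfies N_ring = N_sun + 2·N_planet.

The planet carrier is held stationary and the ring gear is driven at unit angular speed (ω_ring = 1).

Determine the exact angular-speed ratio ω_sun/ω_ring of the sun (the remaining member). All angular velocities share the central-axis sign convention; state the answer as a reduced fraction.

N_ring = 13 + 2·21 = 55
13(ω_s−ω_c) = −55(ω_r−ω_c),  ω_c=0, ω_r=1
ω_s = 0 − (55/13)(1−0) = -55/13
ω_s/ω_r = -55/13

-55/13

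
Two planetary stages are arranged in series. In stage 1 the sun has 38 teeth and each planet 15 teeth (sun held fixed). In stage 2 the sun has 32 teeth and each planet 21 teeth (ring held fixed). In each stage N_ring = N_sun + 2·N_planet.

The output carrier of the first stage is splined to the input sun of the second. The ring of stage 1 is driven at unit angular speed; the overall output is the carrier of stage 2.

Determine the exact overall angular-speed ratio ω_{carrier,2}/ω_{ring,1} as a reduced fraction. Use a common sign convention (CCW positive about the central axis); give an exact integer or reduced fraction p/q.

544/2809

Stage 1: N_ring = 38 + 2·15 = 68
Stage 1: 38(ω_s−ω_c) = −68(ω_r−ω_c),  ω_s=0, ω_r=1
Stage 1: 38(0−ω_c) = −68(1−ω_c)  ⇒  106ω_c = 68  ⇒  ω_c = 34/53
  ⇒ ω_c¹/ω_r¹ = 34/53
Stage 2: N_ring = 32 + 2·21 = 74
Stage 2: 32(ω_s−ω_c) = −74(ω_r−ω_c),  ω_r=0, ω_s=1
Stage 2: 32(1−ω_c) = −74(0−ω_c)  ⇒  106ω_c = 32  ⇒  ω_c = 16/53
  ⇒ ω_c²/ω_s² = 16/53
Coupling ω_s² = ω_c¹ ⇒ overall = 34/53 × 16/53 = 544/2809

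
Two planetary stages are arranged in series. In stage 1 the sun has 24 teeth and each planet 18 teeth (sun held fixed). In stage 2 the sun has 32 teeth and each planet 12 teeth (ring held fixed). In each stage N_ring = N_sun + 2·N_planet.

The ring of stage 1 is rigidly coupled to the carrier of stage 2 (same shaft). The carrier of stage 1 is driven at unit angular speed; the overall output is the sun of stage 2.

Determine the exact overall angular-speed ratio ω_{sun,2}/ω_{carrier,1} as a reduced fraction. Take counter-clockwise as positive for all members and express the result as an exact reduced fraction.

77/20

Stage 1: N_ring = 24 + 2·18 = 60
Stage 1: 24(ω_s−ω_c) = −60(ω_r−ω_c),  ω_s=0, ω_c=1
Stage 1: ω_r = 1 − (24/60)(0−1) = 7/5
  ⇒ ω_r¹/ω_c¹ = 7/5
Stage 2: N_ring = 32 + 2·12 = 56
Stage 2: 32(ω_s−ω_c) = −56(ω_r−ω_c),  ω_r=0, ω_c=1
Stage 2: ω_s = 1 − (56/32)(0−1) = 11/4
  ⇒ ω_s²/ω_c² = 11/4
Coupling ω_c² = ω_r¹ ⇒ overall = 7/5 × 11/4 = 77/20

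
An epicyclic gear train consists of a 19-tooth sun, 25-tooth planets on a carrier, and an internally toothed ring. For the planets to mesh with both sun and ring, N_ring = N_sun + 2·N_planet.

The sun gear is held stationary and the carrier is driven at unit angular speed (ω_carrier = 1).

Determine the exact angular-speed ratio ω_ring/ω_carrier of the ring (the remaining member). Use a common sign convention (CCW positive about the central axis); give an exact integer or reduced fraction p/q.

N_ring = 19 + 2·25 = 69
19(ω_s−ω_c) = −69(ω_r−ω_c),  ω_s=0, ω_c=1
ω_r = 1 − (19/69)(0−1) = 88/69
ω_r/ω_c = 88/69

88/69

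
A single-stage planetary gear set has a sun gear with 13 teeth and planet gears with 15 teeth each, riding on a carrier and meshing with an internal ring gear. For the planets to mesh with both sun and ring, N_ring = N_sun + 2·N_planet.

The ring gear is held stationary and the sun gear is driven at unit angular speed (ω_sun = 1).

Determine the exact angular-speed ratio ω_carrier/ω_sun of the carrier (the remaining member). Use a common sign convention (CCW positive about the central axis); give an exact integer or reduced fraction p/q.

13/56

N_ring = 13 + 2·15 = 43
13(ω_s−ω_c) = −43(ω_r−ω_c),  ω_r=0, ω_s=1
13(1−ω_c) = −43(0−ω_c)  ⇒  56ω_c = 13  ⇒  ω_c = 13/56
ω_c/ω_s = 13/56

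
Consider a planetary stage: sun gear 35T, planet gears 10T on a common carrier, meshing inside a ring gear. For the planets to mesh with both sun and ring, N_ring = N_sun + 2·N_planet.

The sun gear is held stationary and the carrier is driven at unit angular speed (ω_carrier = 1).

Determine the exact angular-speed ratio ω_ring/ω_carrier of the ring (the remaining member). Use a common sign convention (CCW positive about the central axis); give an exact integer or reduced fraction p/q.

N_ring = 35 + 2·10 = 55
35(ω_s−ω_c) = −55(ω_r−ω_c),  ω_s=0, ω_c=1
ω_r = 1 − (35/55)(0−1) = 18/11
ω_r/ω_c = 18/11

18/11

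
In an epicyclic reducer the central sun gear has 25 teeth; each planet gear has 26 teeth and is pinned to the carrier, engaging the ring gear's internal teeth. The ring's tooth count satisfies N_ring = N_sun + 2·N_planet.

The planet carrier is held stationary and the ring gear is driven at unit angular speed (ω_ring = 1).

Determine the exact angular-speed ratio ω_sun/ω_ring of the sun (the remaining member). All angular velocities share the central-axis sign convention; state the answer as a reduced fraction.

N_ring = 25 + 2·26 = 77
25(ω_s−ω_c) = −77(ω_r−ω_c),  ω_c=0, ω_r=1
ω_s = 0 − (77/25)(1−0) = -77/25
ω_s/ω_r = -77/25

-77/25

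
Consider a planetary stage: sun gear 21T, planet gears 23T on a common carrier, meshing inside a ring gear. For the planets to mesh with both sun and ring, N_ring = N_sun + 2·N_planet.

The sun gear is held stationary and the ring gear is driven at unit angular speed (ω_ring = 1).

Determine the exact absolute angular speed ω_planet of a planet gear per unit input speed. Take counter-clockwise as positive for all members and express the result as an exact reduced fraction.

67/46

N_ring = 21 + 2·23 = 67
21(ω_s−ω_c) = −67(ω_r−ω_c),  ω_s=0, ω_r=1
21(0−ω_c) = −67(1−ω_c)  ⇒  88ω_c = 67  ⇒  ω_c = 67/88
sun–planet: 21·(0−67/88) = −23·(ω_p−ω_c)  ⇒  ω_p−ω_c = −(21/23)·(-67/88) = 1407/2024
ω_p = 67/88 + 1407/2024 = 67/46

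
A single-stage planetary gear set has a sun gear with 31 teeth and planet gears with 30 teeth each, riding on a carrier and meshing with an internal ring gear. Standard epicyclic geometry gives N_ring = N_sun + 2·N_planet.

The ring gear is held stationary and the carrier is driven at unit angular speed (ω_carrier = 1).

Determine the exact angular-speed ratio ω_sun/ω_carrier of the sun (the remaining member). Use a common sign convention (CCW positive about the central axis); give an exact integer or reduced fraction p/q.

122/31

N_ring = 31 + 2·30 = 91
31(ω_s−ω_c) = −91(ω_r−ω_c),  ω_r=0, ω_c=1
ω_s = 1 − (91/31)(0−1) = 122/31
ω_s/ω_c = 122/31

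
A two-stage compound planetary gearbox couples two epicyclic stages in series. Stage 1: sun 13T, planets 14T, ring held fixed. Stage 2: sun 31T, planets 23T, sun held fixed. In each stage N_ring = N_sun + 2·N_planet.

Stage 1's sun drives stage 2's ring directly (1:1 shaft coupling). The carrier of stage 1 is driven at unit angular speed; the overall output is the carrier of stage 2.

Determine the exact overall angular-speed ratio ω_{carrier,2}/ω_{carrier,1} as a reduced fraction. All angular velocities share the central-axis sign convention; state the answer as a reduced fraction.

77/26

Stage 1: N_ring = 13 + 2·14 = 41
Stage 1: 13(ω_s−ω_c) = −41(ω_r−ω_c),  ω_r=0, ω_c=1
Stage 1: ω_s = 1 − (41/13)(0−1) = 54/13
  ⇒ ω_s¹/ω_c¹ = 54/13
Stage 2: N_ring = 31 + 2·23 = 77
Stage 2: 31(ω_s−ω_c) = −77(ω_r−ω_c),  ω_s=0, ω_r=1
Stage 2: 31(0−ω_c) = −77(1−ω_c)  ⇒  108ω_c = 77  ⇒  ω_c = 77/108
  ⇒ ω_c²/ω_r² = 77/108
Coupling ω_r² = ω_s¹ ⇒ overall = 54/13 × 77/108 = 77/26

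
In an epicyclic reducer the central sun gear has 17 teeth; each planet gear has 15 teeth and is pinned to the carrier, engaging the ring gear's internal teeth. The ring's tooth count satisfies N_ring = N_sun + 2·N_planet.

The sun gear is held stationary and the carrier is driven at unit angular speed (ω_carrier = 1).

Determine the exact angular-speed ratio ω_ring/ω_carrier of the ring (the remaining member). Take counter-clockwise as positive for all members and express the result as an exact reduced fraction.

N_ring = 17 + 2·15 = 47
17(ω_s−ω_c) = −47(ω_r−ω_c),  ω_s=0, ω_c=1
ω_r = 1 − (17/47)(0−1) = 64/47
ω_r/ω_c = 64/47

64/47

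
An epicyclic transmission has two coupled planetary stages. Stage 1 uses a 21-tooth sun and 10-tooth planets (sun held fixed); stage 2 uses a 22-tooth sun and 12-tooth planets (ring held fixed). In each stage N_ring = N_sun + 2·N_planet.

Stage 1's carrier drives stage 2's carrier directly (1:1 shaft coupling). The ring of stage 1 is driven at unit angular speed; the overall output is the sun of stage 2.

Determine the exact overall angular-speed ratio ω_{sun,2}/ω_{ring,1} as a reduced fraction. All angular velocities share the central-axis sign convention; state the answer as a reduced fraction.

697/341

Stage 1: N_ring = 21 + 2·10 = 41
Stage 1: 21(ω_s−ω_c) = −41(ω_r−ω_c),  ω_s=0, ω_r=1
Stage 1: 21(0−ω_c) = −41(1−ω_c)  ⇒  62ω_c = 41  ⇒  ω_c = 41/62
  ⇒ ω_c¹/ω_r¹ = 41/62
Stage 2: N_ring = 22 + 2·12 = 46
Stage 2: 22(ω_s−ω_c) = −46(ω_r−ω_c),  ω_r=0, ω_c=1
Stage 2: ω_s = 1 − (46/22)(0−1) = 34/11
  ⇒ ω_s²/ω_c² = 34/11
Coupling ω_c² = ω_c¹ ⇒ overall = 41/62 × 34/11 = 697/341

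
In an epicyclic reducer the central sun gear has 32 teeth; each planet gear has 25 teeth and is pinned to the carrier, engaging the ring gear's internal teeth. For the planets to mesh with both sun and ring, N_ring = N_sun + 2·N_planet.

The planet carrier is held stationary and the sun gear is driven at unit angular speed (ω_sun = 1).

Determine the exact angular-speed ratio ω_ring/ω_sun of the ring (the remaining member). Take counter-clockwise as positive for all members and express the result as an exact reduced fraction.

N_ring = 32 + 2·25 = 82
32(ω_s−ω_c) = −82(ω_r−ω_c),  ω_c=0, ω_s=1
ω_r = 0 − (32/82)(1−0) = -16/41
ω_r/ω_s = -16/41

-16/41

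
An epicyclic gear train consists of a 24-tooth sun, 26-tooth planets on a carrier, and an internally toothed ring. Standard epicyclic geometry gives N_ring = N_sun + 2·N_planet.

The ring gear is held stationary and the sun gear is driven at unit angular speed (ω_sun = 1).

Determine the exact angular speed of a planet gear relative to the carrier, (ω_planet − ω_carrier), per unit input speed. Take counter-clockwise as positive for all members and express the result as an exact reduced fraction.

N_ring = 24 + 2·26 = 76
24(ω_s−ω_c) = −76(ω_r−ω_c),  ω_r=0, ω_s=1
24(1−ω_c) = −76(0−ω_c)  ⇒  100ω_c = 24  ⇒  ω_c = 6/25
sun–planet: 24·(1−6/25) = −26·(ω_p−ω_c)  ⇒  ω_p−ω_c = −(24/26)·(19/25) = -228/325

-228/325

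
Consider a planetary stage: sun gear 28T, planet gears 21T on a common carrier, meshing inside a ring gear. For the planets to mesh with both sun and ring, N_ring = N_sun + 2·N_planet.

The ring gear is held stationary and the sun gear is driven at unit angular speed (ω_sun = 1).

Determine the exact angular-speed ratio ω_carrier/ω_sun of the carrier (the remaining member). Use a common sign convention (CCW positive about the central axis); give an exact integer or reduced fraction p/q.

2/7

N_ring = 28 + 2·21 = 70
28(ω_s−ω_c) = −70(ω_r−ω_c),  ω_r=0, ω_s=1
28(1−ω_c) = −70(0−ω_c)  ⇒  98ω_c = 28  ⇒  ω_c = 2/7
ω_c/ω_s = 2/7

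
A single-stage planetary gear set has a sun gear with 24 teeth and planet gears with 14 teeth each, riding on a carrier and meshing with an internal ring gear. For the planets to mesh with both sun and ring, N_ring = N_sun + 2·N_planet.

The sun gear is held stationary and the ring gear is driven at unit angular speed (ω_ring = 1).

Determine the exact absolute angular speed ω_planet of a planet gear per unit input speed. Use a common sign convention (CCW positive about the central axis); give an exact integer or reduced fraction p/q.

13/7

N_ring = 24 + 2·14 = 52
24(ω_s−ω_c) = −52(ω_r−ω_c),  ω_s=0, ω_r=1
24(0−ω_c) = −52(1−ω_c)  ⇒  76ω_c = 52  ⇒  ω_c = 13/19
sun–planet: 24·(0−13/19) = −14·(ω_p−ω_c)  ⇒  ω_p−ω_c = −(24/14)·(-13/19) = 156/133
ω_p = 13/19 + 156/133 = 13/7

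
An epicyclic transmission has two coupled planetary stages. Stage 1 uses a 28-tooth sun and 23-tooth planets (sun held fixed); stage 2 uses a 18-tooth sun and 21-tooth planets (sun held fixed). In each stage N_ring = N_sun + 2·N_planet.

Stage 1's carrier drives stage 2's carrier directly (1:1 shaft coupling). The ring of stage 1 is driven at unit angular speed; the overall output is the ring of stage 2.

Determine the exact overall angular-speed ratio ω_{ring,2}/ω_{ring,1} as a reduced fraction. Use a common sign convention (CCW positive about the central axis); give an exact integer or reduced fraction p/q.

481/510

Stage 1: N_ring = 28 + 2·23 = 74
Stage 1: 28(ω_s−ω_c) = −74(ω_r−ω_c),  ω_s=0, ω_r=1
Stage 1: 28(0−ω_c) = −74(1−ω_c)  ⇒  102ω_c = 74  ⇒  ω_c = 37/51
  ⇒ ω_c¹/ω_r¹ = 37/51
Stage 2: N_ring = 18 + 2·21 = 60
Stage 2: 18(ω_s−ω_c) = −60(ω_r−ω_c),  ω_s=0, ω_c=1
Stage 2: ω_r = 1 − (18/60)(0−1) = 13/10
  ⇒ ω_r²/ω_c² = 13/10
Coupling ω_c² = ω_c¹ ⇒ overall = 37/51 × 13/10 = 481/510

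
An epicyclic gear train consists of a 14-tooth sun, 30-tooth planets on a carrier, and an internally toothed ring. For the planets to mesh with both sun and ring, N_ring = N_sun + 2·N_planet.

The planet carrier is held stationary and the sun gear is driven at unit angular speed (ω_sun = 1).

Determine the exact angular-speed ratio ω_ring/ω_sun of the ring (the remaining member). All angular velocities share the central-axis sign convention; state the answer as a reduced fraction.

-7/37

N_ring = 14 + 2·30 = 74
14(ω_s−ω_c) = −74(ω_r−ω_c),  ω_c=0, ω_s=1
ω_r = 0 − (14/74)(1−0) = -7/37
ω_r/ω_s = -7/37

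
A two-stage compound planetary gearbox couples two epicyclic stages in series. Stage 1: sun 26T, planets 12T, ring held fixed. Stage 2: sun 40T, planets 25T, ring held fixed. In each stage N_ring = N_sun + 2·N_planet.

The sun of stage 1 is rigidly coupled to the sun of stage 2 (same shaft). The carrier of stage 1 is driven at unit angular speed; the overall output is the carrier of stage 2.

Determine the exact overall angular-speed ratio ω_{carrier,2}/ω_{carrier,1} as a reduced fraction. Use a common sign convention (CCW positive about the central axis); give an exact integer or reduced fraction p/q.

152/169

Stage 1: N_ring = 26 + 2·12 = 50
Stage 1: 26(ω_s−ω_c) = −50(ω_r−ω_c),  ω_r=0, ω_c=1
Stage 1: ω_s = 1 − (50/26)(0−1) = 38/13
  ⇒ ω_s¹/ω_c¹ = 38/13
Stage 2: N_ring = 40 + 2·25 = 90
Stage 2: 40(ω_s−ω_c) = −90(ω_r−ω_c),  ω_r=0, ω_s=1
Stage 2: 40(1−ω_c) = −90(0−ω_c)  ⇒  130ω_c = 40  ⇒  ω_c = 4/13
  ⇒ ω_c²/ω_s² = 4/13
Coupling ω_s² = ω_s¹ ⇒ overall = 38/13 × 4/13 = 152/169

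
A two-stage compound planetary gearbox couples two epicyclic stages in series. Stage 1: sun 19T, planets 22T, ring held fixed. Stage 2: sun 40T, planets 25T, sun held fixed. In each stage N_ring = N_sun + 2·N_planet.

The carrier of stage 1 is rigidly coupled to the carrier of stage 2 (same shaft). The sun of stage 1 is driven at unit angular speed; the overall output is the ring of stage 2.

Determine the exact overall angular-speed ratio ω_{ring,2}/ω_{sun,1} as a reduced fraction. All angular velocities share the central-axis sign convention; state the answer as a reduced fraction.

Stage 1: N_ring = 19 + 2·22 = 63
Stage 1: 19(ω_s−ω_c) = −63(ω_r−ω_c),  ω_r=0, ω_s=1
Stage 1: 19(1−ω_c) = −63(0−ω_c)  ⇒  82ω_c = 19  ⇒  ω_c = 19/82
  ⇒ ω_c¹/ω_s¹ = 19/82
Stage 2: N_ring = 40 + 2·25 = 90
Stage 2: 40(ω_s−ω_c) = −90(ω_r−ω_c),  ω_s=0, ω_c=1
Stage 2: ω_r = 1 − (40/90)(0−1) = 13/9
  ⇒ ω_r²/ω_c² = 13/9
Coupling ω_c² = ω_c¹ ⇒ overall = 19/82 × 13/9 = 247/738

247/738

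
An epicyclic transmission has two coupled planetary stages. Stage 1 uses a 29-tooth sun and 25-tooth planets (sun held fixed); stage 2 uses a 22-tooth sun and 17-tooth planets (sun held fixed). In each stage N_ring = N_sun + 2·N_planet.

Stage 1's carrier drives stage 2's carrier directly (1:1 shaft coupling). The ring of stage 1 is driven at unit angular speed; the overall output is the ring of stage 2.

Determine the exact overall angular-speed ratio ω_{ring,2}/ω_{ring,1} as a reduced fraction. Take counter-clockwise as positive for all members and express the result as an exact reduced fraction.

1027/1008

Stage 1: N_ring = 29 + 2·25 = 79
Stage 1: 29(ω_s−ω_c) = −79(ω_r−ω_c),  ω_s=0, ω_r=1
Stage 1: 29(0−ω_c) = −79(1−ω_c)  ⇒  108ω_c = 79  ⇒  ω_c = 79/108
  ⇒ ω_c¹/ω_r¹ = 79/108
Stage 2: N_ring = 22 + 2·17 = 56
Stage 2: 22(ω_s−ω_c) = −56(ω_r−ω_c),  ω_s=0, ω_c=1
Stage 2: ω_r = 1 − (22/56)(0−1) = 39/28
  ⇒ ω_r²/ω_c² = 39/28
Coupling ω_c² = ω_c¹ ⇒ overall = 79/108 × 39/28 = 1027/1008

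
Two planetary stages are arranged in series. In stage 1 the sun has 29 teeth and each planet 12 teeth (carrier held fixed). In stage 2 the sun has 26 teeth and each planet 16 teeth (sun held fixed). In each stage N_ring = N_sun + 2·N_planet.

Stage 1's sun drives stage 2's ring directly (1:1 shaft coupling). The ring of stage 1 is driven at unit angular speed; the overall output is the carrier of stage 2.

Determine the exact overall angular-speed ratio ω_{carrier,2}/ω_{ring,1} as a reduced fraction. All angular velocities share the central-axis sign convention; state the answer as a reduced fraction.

Stage 1: N_ring = 29 + 2·12 = 53
Stage 1: 29(ω_s−ω_c) = −53(ω_r−ω_c),  ω_c=0, ω_r=1
Stage 1: ω_s = 0 − (53/29)(1−0) = -53/29
  ⇒ ω_s¹/ω_r¹ = -53/29
Stage 2: N_ring = 26 + 2·16 = 58
Stage 2: 26(ω_s−ω_c) = −58(ω_r−ω_c),  ω_s=0, ω_r=1
Stage 2: 26(0−ω_c) = −58(1−ω_c)  ⇒  84ω_c = 58  ⇒  ω_c = 29/42
  ⇒ ω_c²/ω_r² = 29/42
Coupling ω_r² = ω_s¹ ⇒ overall = -53/29 × 29/42 = -53/42

-53/42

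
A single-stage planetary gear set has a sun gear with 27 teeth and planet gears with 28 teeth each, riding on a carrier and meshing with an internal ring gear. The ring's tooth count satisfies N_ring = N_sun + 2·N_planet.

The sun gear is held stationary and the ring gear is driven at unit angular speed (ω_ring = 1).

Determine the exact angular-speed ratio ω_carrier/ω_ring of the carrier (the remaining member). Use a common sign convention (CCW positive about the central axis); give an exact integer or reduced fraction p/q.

N_ring = 27 + 2·28 = 83
27(ω_s−ω_c) = −83(ω_r−ω_c),  ω_s=0, ω_r=1
27(0−ω_c) = −83(1−ω_c)  ⇒  110ω_c = 83  ⇒  ω_c = 83/110
ω_c/ω_r = 83/110

83/110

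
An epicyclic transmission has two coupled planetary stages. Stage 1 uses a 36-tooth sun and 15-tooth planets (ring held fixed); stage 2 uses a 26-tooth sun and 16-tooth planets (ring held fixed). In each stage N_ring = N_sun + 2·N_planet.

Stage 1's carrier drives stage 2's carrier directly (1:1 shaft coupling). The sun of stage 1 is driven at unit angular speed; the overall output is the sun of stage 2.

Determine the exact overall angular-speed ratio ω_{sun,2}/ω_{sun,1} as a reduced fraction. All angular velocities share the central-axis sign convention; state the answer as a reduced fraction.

252/221

Stage 1: N_ring = 36 + 2·15 = 66
Stage 1: 36(ω_s−ω_c) = −66(ω_r−ω_c),  ω_r=0, ω_s=1
Stage 1: 36(1−ω_c) = −66(0−ω_c)  ⇒  102ω_c = 36  ⇒  ω_c = 6/17
  ⇒ ω_c¹/ω_s¹ = 6/17
Stage 2: N_ring = 26 + 2·16 = 58
Stage 2: 26(ω_s−ω_c) = −58(ω_r−ω_c),  ω_r=0, ω_c=1
Stage 2: ω_s = 1 − (58/26)(0−1) = 42/13
  ⇒ ω_s²/ω_c² = 42/13
Coupling ω_c² = ω_c¹ ⇒ overall = 6/17 × 42/13 = 252/221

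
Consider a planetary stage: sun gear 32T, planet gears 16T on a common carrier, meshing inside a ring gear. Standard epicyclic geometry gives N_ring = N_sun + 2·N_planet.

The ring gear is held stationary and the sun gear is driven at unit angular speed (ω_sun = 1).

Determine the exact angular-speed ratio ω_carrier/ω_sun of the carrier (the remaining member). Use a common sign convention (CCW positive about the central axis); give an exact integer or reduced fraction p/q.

1/3

N_ring = 32 + 2·16 = 64
32(ω_s−ω_c) = −64(ω_r−ω_c),  ω_r=0, ω_s=1
32(1−ω_c) = −64(0−ω_c)  ⇒  96ω_c = 32  ⇒  ω_c = 1/3
ω_c/ω_s = 1/3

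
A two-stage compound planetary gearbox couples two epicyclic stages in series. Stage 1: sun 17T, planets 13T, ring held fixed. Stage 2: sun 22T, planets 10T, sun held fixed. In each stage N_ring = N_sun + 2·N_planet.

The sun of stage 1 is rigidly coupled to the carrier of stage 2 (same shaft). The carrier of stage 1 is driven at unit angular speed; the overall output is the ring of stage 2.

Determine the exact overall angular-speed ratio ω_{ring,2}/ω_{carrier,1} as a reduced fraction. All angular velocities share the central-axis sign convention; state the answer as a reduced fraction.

640/119

Stage 1: N_ring = 17 + 2·13 = 43
Stage 1: 17(ω_s−ω_c) = −43(ω_r−ω_c),  ω_r=0, ω_c=1
Stage 1: ω_s = 1 − (43/17)(0−1) = 60/17
  ⇒ ω_s¹/ω_c¹ = 60/17
Stage 2: N_ring = 22 + 2·10 = 42
Stage 2: 22(ω_s−ω_c) = −42(ω_r−ω_c),  ω_s=0, ω_c=1
Stage 2: ω_r = 1 − (22/42)(0−1) = 32/21
  ⇒ ω_r²/ω_c² = 32/21
Coupling ω_c² = ω_s¹ ⇒ overall = 60/17 × 32/21 = 640/119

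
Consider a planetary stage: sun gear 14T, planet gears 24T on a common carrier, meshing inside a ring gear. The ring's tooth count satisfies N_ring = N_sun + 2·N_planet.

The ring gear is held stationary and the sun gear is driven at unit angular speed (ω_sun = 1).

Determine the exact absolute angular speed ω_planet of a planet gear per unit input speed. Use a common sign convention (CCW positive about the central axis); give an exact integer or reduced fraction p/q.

-7/24

N_ring = 14 + 2·24 = 62
14(ω_s−ω_c) = −62(ω_r−ω_c),  ω_r=0, ω_s=1
14(1−ω_c) = −62(0−ω_c)  ⇒  76ω_c = 14  ⇒  ω_c = 7/38
sun–planet: 14·(1−7/38) = −24·(ω_p−ω_c)  ⇒  ω_p−ω_c = −(14/24)·(31/38) = -217/456
ω_p = 7/38 − 217/456 = -7/24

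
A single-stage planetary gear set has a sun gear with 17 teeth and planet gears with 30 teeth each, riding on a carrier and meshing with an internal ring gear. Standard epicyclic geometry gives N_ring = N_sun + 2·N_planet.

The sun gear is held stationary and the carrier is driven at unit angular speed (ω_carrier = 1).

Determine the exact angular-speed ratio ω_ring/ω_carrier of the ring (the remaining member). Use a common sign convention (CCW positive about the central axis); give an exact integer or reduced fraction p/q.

N_ring = 17 + 2·30 = 77
17(ω_s−ω_c) = −77(ω_r−ω_c),  ω_s=0, ω_c=1
ω_r = 1 − (17/77)(0−1) = 94/77
ω_r/ω_c = 94/77

94/77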